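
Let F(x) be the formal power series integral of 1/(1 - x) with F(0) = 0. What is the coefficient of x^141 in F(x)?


1/(1 - x) = sum_{k>=0} x^k. Integrating termwise and using F(0) = 0 gives
F(x) = sum_{k>=0} x^(k+1) / (k+1) = sum_{m>=1} x^m / m = -ln(1 - x).
So the coefficient of x^141 is 1/141 = 1/141.

1/141


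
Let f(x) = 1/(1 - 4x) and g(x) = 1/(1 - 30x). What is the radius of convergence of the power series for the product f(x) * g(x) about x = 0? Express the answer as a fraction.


The radius of 1/(1 - 4x) is 1/4 (nearest singularity at x = 1/4), and the radius of 1/(1 - 30x) is 1/30.
The product f(x)*g(x) = 1/((1 - 4x)(1 - 30x)) has singularities at both 1/4 and 1/30, so its radius of convergence is the distance to the nearest one:
min(1/4, 1/30) = 1/30.

1/30


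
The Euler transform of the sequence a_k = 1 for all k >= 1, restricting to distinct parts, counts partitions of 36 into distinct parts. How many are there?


Partitions of 36 into distinct parts can be computed via generating function.
Product (1+x)(1+x^2)(1+x^3)...
The coefficient of x^36 = 668

668


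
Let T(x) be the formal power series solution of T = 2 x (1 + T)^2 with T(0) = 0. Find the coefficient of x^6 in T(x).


Apply the Lagrange inversion formula: if T = 2 x * phi(T) with phi(t) = (1 + t)^2, then [x^n] T = 2^n * (1/n) [t^(n-1)] phi(t)^n = 2^n * (1/n) [t^(n-1)] (1 + t)^(2n) = 2^n * (1/n) C(2n, n-1).
Using the identity C(2n, n-1) = C(2n, n) * n / (n+1), the unscaled factor equals C(2n, n) / (n+1) = C_n, the n-th Catalan number.
For n = 6: C_6 = C(12, 6) / 7 = 924/7 = 132.
With the 2^6 = 64 factor, the coefficient is 64 * 132 = 8448.

8448


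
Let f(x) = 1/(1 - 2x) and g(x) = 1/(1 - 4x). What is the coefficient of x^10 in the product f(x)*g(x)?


The coefficient of x^n in f*g is the Cauchy product: sum_{k=0}^{n} a^k * b^(n-k).
With a=2, b=4, n=10:
sum_{k=0}^{10} 2^k * 4^(10-k)
= 2096128

2096128


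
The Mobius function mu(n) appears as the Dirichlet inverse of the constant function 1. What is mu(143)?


143 = 11 * 13 (all distinct primes).
mu(143) = (-1)^2 = 1

1


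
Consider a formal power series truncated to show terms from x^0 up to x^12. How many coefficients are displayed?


From x^0 to x^12 inclusive, the count is 12 - 0 + 1 = 13.

13


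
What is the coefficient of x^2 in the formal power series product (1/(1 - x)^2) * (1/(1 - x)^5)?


Combine the factors: (1/(1 - x)^2) * (1/(1 - x)^5) = 1/(1 - x)^7.
Then use 1/(1 - x)^r = sum_{k>=0} C(k + r - 1, r - 1) x^k with r = 7 and k = 2:
C(8, 6) = 28.

28


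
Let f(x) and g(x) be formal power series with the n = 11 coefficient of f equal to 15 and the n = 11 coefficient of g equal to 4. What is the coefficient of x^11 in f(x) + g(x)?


Addition of formal power series is termwise.
The coefficient of x^11 in f + g = 15 + 4
= 19

19


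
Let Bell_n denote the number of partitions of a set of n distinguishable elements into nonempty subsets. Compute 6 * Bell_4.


Bell_4 can be computed from the Bell triangle or from Dobinski's identity Bell_n = (1/e) * sum_{k>=0} k^n / k!.
Computing Bell_4 = 15.
Then 6 * 15 = 90.

90


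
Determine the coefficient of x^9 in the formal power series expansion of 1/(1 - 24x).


The geometric series identity gives 1/(1 - c x) = sum_{k>=0} c^k x^k, so the coefficient of x^k is c^k.
Here c = 24 and k = 9.
Computing: 24^9 = 2641807540224

2641807540224


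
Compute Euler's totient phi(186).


phi(n) counts integers in [1, n] coprime to n. Using the multiplicative formula phi(n) = n * prod_{p | n} (1 - 1/p):
186 = 2 * 3 * 31, so
phi(186) = 186 * (1 - 1/2) * (1 - 1/3) * (1 - 1/31) = 60.

60


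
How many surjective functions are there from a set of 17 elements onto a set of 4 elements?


By inclusion-exclusion on which target elements are missed, the number of surjections from an n-set onto a k-set is
surj(n, k) = sum_{j=0}^{k} (-1)^j C(k, j) (k - j)^n.
Equivalently surj(n, k) = k! * S(n, k), where S(n, k) is the Stirling number of the second kind.
For n = 17, k = 4:
S(17, 4) = 694337290, so
surj = 4! * 694337290 = 24 * 694337290 = 16664094960.

16664094960


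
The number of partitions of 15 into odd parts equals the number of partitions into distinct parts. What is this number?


Computing partitions of 15 into odd parts (1, 3, 5, ...):
Using the generating function prod_{k>=0} 1/(1-x^(2k+1)),
the count is 27

27


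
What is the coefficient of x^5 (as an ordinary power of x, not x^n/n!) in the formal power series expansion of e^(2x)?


The exponential series is e^y = sum_{k>=0} y^k / k!. Substituting y = 2x gives
e^(2x) = sum_{k>=0} 2^k x^k / k!.
So the coefficient of x^n is a^n/n! with a = 2, n = 5:
2^5 / 5! = 32/120 = 4/15

4/15


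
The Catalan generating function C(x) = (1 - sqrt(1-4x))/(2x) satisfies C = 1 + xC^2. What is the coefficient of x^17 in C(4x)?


Substituting x -> 4x scales the n-th coefficient by 4^n, so [x^17] C(4x) = 4^17 * C_17.
C_17 = C(2*17, 17)/(18) = 2333606220/18 = 129644790.
So 4^17 * 129644790 = 17179869184 * 129644790 = 2227280532587151360.

2227280532587151360


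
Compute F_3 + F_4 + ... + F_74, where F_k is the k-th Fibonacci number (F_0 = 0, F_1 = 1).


Use the identity sum_{k=0}^{N} F_k = F_{N+2} - 1 (which follows from F_{k+2} - F_{k+1} = F_k). Then
sum_{k=3}^{74} F_k = (F_{76} - 1) - (F_{4} - 1) = F_{76} - F_{4}.
Computing: F_{76} = 3416454622906707, F_{4} = 3, so
Sum = 3416454622906707 - 3 = 3416454622906704.

3416454622906704


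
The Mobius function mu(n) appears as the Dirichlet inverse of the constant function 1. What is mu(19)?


19 = 19 (all distinct primes).
mu(19) = (-1)^1 = -1

-1


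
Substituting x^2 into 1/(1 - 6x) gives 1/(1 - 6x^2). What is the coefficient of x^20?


The coefficient of x^(2m) in 1/(1 - 6x^2) is 6^m.
With n = 20 = 2*10, the coefficient is 6^10 = 60466176.

60466176


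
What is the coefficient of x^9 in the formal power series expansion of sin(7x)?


The Maclaurin series is sin(t) = sum_{k>=0} (-1)^k t^(2k+1) / (2k+1)!, so substituting t = 7x, only odd powers of x are nonzero, with coefficient of x^(2k+1) equal to (-1)^k 7^(2k+1) / (2k+1)!.
Write 9 = 2*4 + 1, giving the coefficient (-1)^4 * 7^9 / 9! = 40353607/362880 = 5764801/51840.

5764801/51840


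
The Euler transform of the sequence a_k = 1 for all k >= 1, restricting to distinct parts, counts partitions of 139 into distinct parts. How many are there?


Partitions of 139 into distinct parts can be computed via generating function.
Product (1+x)(1+x^2)(1+x^3)...
The coefficient of x^139 = 8953856

8953856


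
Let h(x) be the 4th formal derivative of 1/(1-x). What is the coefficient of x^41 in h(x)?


Differentiating 4 times: d^4/dx^4 [1/(1-x)] = 4!/(1-x)^5.
The expansion 1/(1-x)^5 = sum_{k>=0} C(k+4, 4) x^k, so the coefficient of x^n in 4!/(1-x)^5 is 4! * C(n+4, 4).
For n = 41: 24 * C(45, 4) = 24 * 148995 = 3575880

3575880


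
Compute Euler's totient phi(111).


phi(n) counts integers in [1, n] coprime to n. Using the multiplicative formula phi(n) = n * prod_{p | n} (1 - 1/p):
111 = 3 * 37, so
phi(111) = 111 * (1 - 1/3) * (1 - 1/37) = 72.

72


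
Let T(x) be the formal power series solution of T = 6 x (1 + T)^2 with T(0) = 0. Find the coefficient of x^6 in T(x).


Apply the Lagrange inversion formula: if T = 6 x * phi(T) with phi(t) = (1 + t)^2, then [x^n] T = 6^n * (1/n) [t^(n-1)] phi(t)^n = 6^n * (1/n) [t^(n-1)] (1 + t)^(2n) = 6^n * (1/n) C(2n, n-1).
Using the identity C(2n, n-1) = C(2n, n) * n / (n+1), the unscaled factor equals C(2n, n) / (n+1) = C_n, the n-th Catalan number.
For n = 6: C_6 = C(12, 6) / 7 = 924/7 = 132.
With the 6^6 = 46656 factor, the coefficient is 46656 * 132 = 6158592.

6158592


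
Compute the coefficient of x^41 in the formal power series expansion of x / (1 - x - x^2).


Let f(x) = sum_{k>=0} a_k x^k. Multiplying f(x) * (1 - x - x^2) = x and matching coefficients gives a_0 = 0, a_1 = 1, and a_k = a_{k-1} + a_{k-2} for k >= 2. These are the Fibonacci numbers F_k.
Iterating from F_0 = 0, F_1 = 1:
F_0=0, F_1=1, F_2=1, F_3=2, F_4=3, F_5=5, F_6=8, F_7=13, F_8=21, F_9=34, ...
F_41 = 165580141.

165580141


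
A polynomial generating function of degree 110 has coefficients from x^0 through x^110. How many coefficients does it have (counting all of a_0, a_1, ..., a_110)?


A polynomial of degree 110 takes the form a_0 + a_1 x + ... + a_110 x^110.
The number of coefficients is 110 + 1 = 111.

111


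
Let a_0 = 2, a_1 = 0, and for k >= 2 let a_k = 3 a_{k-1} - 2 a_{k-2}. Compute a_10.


Iterating the recurrence forward:
a_0 = 2
a_1 = 0
a_2 = 3*0 - 2*2 = -4
a_3 = 3*-4 - 2*0 = -12
a_4 = 3*-12 - 2*-4 = -28
a_5 = 3*-28 - 2*-12 = -60
a_6 = 3*-60 - 2*-28 = -124
a_7 = 3*-124 - 2*-60 = -252
a_8 = 3*-252 - 2*-124 = -508
a_9 = 3*-508 - 2*-252 = -1020
a_10 = 3*-1020 - 2*-508 = -2044
So a_10 = -2044.

-2044


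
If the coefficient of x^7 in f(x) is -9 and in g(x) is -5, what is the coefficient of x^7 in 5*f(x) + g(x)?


Scalar multiplication scales coefficients: 5 * -9 = -45.
Then add the g coefficient: -45 + -5
= -50

-50


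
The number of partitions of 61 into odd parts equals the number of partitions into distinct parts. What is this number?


Computing partitions of 61 into odd parts (1, 3, 5, ...):
Using the generating function prod_{k>=0} 1/(1-x^(2k+1)),
the count is 12076

12076


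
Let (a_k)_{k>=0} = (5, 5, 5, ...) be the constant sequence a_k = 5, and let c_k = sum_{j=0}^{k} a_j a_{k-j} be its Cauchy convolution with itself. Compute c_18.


Since a_j = 5 for all j >= 0, the convolution sum becomes
c_k = sum_{j=0}^{k} 5 * 5 = 25 * (k + 1).
Equivalently, the generating function of (a_k) is 5/(1 - x) and its square is 25/(1 - x)^2 = sum_{k>=0} 25(k + 1) x^k.
For k = 18: 25 * 19 = 475.

475


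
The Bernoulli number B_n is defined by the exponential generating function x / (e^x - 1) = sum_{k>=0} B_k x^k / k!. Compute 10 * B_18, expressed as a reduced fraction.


Bernoulli numbers can also be computed recursively via B_0 = 1 and sum_{j=0}^{m} C(m+1, j) B_j = 0 for m >= 1. Odd-index Bernoulli numbers vanish for k >= 3.
Computing B_18 = 43867/798, so 10 * B_18 = 10 * 43867/798 = 219335/399.

219335/399


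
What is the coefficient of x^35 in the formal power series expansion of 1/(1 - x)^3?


The negative binomial / multiset identity is
1/(1 - x)^r = sum_{k>=0} C(k + r - 1, r - 1) x^k.
Here r = 3 and k = 35, so the coefficient is
C(35 + 2, 2) = C(37, 2)
= 666

666


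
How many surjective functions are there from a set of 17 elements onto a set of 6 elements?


By inclusion-exclusion on which target elements are missed, the number of surjections from an n-set onto a k-set is
surj(n, k) = sum_{j=0}^{k} (-1)^j C(k, j) (k - j)^n.
Equivalently surj(n, k) = k! * S(n, k), where S(n, k) is the Stirling number of the second kind.
For n = 17, k = 6:
S(17, 6) = 17505749898, so
surj = 6! * 17505749898 = 720 * 17505749898 = 12604139926560.

12604139926560


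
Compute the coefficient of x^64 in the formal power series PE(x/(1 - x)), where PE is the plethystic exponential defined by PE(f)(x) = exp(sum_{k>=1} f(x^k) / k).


For f(x) = x/(1 - x) we have
sum_{k>=1} f(x^k) / k = sum_{k>=1} (1/k) * x^k / (1 - x^k) = sum_{k, m >= 1} x^(k m) / k,
which after exponentiating simplifies to
PE(x/(1 - x)) = prod_{k>=1} 1 / (1 - x^k).
This is the generating function for the partition function p(n), so the coefficient of x^64 is p(64).
Computing p(64) by dynamic programming over parts 1, 2, ..., 64: p(64) = 1741630.

1741630


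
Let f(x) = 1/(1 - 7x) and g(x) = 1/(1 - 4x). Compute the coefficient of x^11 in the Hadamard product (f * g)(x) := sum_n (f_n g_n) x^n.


f has coefficients f_k = 7^k and g has coefficients g_k = 4^k, so the Hadamard product has coefficient (f*g)_k = 7^k * 4^k = 28^k.
For k = 11: 28^11 = 8293509467471872.

8293509467471872


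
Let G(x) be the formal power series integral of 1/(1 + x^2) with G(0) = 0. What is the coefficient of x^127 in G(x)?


1/(1 + x^2) = sum_{j>=0} (-1)^j x^(2j). Integrating termwise with G(0) = 0:
G(x) = sum_{j>=0} (-1)^j x^(2j+1) / (2j+1) = arctan(x).
Only odd powers are nonzero. For x^127 write 127 = 2*63 + 1, giving
(-1)^63 / 127 = -1/127 = -1/127.

-1/127


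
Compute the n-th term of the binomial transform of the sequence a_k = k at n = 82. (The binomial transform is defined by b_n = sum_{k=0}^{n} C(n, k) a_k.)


With a_k = k, b_n = sum_{k=0}^{n} C(n, k) k. Using k * C(n, k) = n * C(n-1, k-1) gives b_n = n * sum_{k>=1} C(n-1, k-1) = n * 2^(n-1).
For n = 82: 82 * 2^81 = 82 * 2417851639229258349412352 = 198263834416799184651812864.

198263834416799184651812864


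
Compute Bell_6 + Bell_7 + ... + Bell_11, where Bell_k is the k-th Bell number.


Recall Bell_k counts set partitions of a k-set (with Bell_0 = 1 by convention).
Bell_6 through Bell_11: 203, 877, 4140, 21147, 115975, 678570
Sum = 203 + 877 + 4140 + 21147 + 115975 + 678570 = 820912.

820912


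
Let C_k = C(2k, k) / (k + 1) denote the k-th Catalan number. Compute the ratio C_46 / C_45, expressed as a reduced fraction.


Using C_k = (2k)! / (k! (k+1)!), the ratio C_{k+1}/C_k simplifies to
C_{k+1}/C_k = [(2k+2)! / ((k+1)! (k+2)!)] * [k! (k+1)! / (2k)!]
 = (2k+2)(2k+1) / ((k+1)(k+2)) = 2(2k+1) / (k+2).
For k = 45: 2(2*45 + 1) / (45 + 2) = 182/47 = 182/47.

182/47


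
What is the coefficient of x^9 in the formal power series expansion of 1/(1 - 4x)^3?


The general identity 1/(1 - c x)^r = sum_{k>=0} c^k C(k + r - 1, r - 1) x^k follows by substituting y = c x into 1/(1 - y)^r = sum_{k>=0} C(k + r - 1, r - 1) y^k.
For c = 4, r = 3, k = 9:
4^9 * C(11, 2) = 262144 * 55 = 14417920.

14417920


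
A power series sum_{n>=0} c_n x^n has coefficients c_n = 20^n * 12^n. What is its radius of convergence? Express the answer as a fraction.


By the root test (Cauchy-Hadamard), the radius is R = 1 / limsup_n |c_n|^(1/n).
Here |c_n|^(1/n) = (20^n * 12^n)^(1/n) = 20 * 12 = 240 for all n.
So R = 1/240 = 1/240.

1/240


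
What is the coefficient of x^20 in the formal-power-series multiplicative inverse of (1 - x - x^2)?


Let the inverse be f(x) = sum_{k>=0} a_k x^k. From f(x) * (1 - x - x^2) = 1 and matching coefficients:
 x^0: a_0 = 1.
 x^1: a_1 - a_0 = 0, so a_1 = 1.
 x^k (k >= 2): a_k - a_{k-1} - a_{k-2} = 0, i.e. a_k = a_{k-1} + a_{k-2}.
This is the Fibonacci-type recurrence shifted so that a_0 = a_1 = 1.
Iterating: a_0=1, a_1=1, a_2=2, a_3=3, a_4=5, a_5=8, a_6=13, a_7=21, a_8=34, a_9=55, ...
a_20 = 10946.

10946


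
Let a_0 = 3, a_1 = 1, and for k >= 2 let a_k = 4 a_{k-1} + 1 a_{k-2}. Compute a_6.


Iterating the recurrence forward:
a_0 = 3
a_1 = 1
a_2 = 4*1 + 1*3 = 7
a_3 = 4*7 + 1*1 = 29
a_4 = 4*29 + 1*7 = 123
a_5 = 4*123 + 1*29 = 521
a_6 = 4*521 + 1*123 = 2207
So a_6 = 2207.

2207


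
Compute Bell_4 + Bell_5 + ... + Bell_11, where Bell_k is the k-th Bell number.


Recall Bell_k counts set partitions of a k-set (with Bell_0 = 1 by convention).
Bell_4 through Bell_11: 15, 52, 203, 877, 4140, 21147, 115975, 678570
Sum = 15 + 52 + 203 + 877 + 4140 + 21147 + 115975 + 678570 = 820979.

820979


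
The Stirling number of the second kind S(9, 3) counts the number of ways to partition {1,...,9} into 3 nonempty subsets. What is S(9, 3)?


Using the explicit formula S(n,k) = (1/k!) sum_{j=0}^{k} (-1)^(k-j) C(k,j) j^n:
S(9, 3) = 3025
Equivalently, S(n,k) is n! times the coefficient of x^n in the EGF (e^x - 1)^k / k!.

3025


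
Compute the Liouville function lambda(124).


The Liouville function is lambda(k) = (-1)^Omega(k), where Omega(k) counts the prime factors of k with multiplicity.
Factoring: 124 = 2 * 2 * 31, so Omega(124) = 3.
lambda(124) = (-1)^3 = -1.

-1


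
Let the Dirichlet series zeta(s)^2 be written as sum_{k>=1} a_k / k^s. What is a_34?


The Dirichlet convolution of the constant function 1 with itself gives (1 * 1)(k) = sum_{d | k} 1 = d(k), the number of positive divisors of k.
Since zeta(s) = sum_{k>=1} 1/k^s, we have zeta(s)^2 = sum_{k>=1} d(k)/k^s, so a_k = d(k).
For k = 34: the divisors are 1, 2, 17, 34.
Count = 4.

4


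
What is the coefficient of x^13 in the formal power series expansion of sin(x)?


The Maclaurin series is sin(t) = sum_{k>=0} (-1)^k t^(2k+1) / (2k+1)!, so substituting t = x, only odd powers of x are nonzero, with coefficient of x^(2k+1) equal to (-1)^k / (2k+1)!.
Write 13 = 2*6 + 1, giving the coefficient (-1)^6 / 13! = 1/6227020800 = 1/6227020800.

1/6227020800


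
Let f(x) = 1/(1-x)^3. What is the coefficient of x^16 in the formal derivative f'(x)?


Differentiate: d/dx [ 1/(1-x)^r ] = r / (1-x)^(r+1).
Here r = 3, so f'(x) = 3 / (1-x)^4.
The expansion of 1/(1-x)^(r+1) has coefficient of x^n equal to C(n+r, r).
So the coefficient of x^16 in f'(x) is
3 * C(19, 3) = 3 * 969 = 2907

2907


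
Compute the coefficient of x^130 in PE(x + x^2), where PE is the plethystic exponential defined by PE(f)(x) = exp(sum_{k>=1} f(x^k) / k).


With f(x) = x + x^2, the exponent is sum_{k>=1} (x^k + x^(2k)) / k = -ln(1 - x) - ln(1 - x^2). Exponentiating:
PE(x + x^2) = 1 / ((1 - x)(1 - x^2)).
This is the generating function for partitions of n into parts of size 1 or 2. The number of 2's can be any j in 0..65, and the rest are 1's, so
[x^130] = floor(130/2) + 1 = 66.

66


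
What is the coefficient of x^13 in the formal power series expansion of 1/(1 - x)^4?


The expansion 1/(1 - x)^r = sum_{k>=0} C(k + r - 1, r - 1) x^k follows from the multiset / negative-binomial theorem (or from repeated differentiation of the geometric series).
For r = 4 and k = 13:
C(16, 3) = 20922789888000 / (6 * 6227020800) = 560.

560


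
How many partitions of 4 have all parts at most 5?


Using the generating function (1-x)^(-1)(1-x^2)^(-1)...(1-x^5)^(-1),
the coefficient of x^4 counts these restricted partitions.
Result = 5

5


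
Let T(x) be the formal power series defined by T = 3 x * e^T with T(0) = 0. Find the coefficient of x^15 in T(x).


Apply the Lagrange inversion formula: if T = 3 x * phi(T) with phi(t) = e^t, then
[x^n] T = 3^n * (1/n) [t^(n-1)] phi(t)^n = 3^n * (1/n) [t^(n-1)] e^(n t) = 3^n * (1/n) * n^(n-1) / (n-1)! = 3^n * n^(n-1) / n!.
When c = 1 this is the Cayley count of rooted labeled trees on n vertices, divided by n!.
For n = 15: 3^15 * 15^14 / 15! = 14348907 * 29192926025390625/1307674368000 = 4596834903662109375/14350336.

4596834903662109375/14350336


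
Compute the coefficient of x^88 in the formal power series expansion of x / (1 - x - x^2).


Let f(x) = sum_{k>=0} a_k x^k. Multiplying f(x) * (1 - x - x^2) = x and matching coefficients gives a_0 = 0, a_1 = 1, and a_k = a_{k-1} + a_{k-2} for k >= 2. These are the Fibonacci numbers F_k.
Iterating from F_0 = 0, F_1 = 1:
F_0=0, F_1=1, F_2=1, F_3=2, F_4=3, F_5=5, F_6=8, F_7=13, F_8=21, F_9=34, ...
F_88 = 1100087778366101931.

1100087778366101931


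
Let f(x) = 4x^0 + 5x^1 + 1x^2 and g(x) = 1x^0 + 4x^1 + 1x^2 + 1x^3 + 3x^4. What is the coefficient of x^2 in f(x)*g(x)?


Cauchy product at x^2:
4*1 + 5*4 + 1*1
= 25

25


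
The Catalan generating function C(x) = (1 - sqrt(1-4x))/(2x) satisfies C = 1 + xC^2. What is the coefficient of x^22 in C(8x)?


Substituting x -> 8x scales the n-th coefficient by 8^n, so [x^22] C(8x) = 8^22 * C_22.
C_22 = C(2*22, 22)/(23) = 2104098963720/23 = 91482563640.
So 8^22 * 91482563640 = 73786976294838206464 * 91482563640 = 6750221754695707626346339368960.

6750221754695707626346339368960


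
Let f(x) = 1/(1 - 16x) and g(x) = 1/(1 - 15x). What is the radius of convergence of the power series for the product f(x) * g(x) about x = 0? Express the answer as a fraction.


The radius of 1/(1 - 16x) is 1/16 (nearest singularity at x = 1/16), and the radius of 1/(1 - 15x) is 1/15.
The product f(x)*g(x) = 1/((1 - 16x)(1 - 15x)) has singularities at both 1/16 and 1/15, so its radius of convergence is the distance to the nearest one:
min(1/16, 1/15) = 1/16.

1/16


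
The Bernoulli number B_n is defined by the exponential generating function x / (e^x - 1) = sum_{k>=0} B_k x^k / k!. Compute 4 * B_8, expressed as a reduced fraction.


Bernoulli numbers can also be computed recursively via B_0 = 1 and sum_{j=0}^{m} C(m+1, j) B_j = 0 for m >= 1. Odd-index Bernoulli numbers vanish for k >= 3.
Computing B_8 = -1/30, so 4 * B_8 = 4 * -1/30 = -2/15.

-2/15


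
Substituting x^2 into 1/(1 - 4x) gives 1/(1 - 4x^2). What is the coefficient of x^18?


The coefficient of x^(2m) in 1/(1 - 4x^2) is 4^m.
With n = 18 = 2*9, the coefficient is 4^9 = 262144.

262144


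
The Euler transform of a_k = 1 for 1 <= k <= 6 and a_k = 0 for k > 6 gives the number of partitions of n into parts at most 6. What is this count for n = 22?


Partitions of 22 into parts at most 6:
Using generating function (1-x)^(-1)(1-x^2)^(-1)...(1-x^6)^(-1),
the coefficient of x^22 = 391

391


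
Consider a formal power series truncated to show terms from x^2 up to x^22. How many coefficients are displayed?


From x^2 to x^22 inclusive, the count is 22 - 2 + 1 = 21.

21


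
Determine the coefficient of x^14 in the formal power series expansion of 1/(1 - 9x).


The geometric series identity gives 1/(1 - c x) = sum_{k>=0} c^k x^k, so the coefficient of x^k is c^k.
Here c = 9 and k = 14.
Computing: 9^14 = 22876792454961

22876792454961


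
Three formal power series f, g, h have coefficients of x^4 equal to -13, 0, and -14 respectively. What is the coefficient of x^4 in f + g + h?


Series addition is componentwise:
-13 + 0 + -14
= -27

-27


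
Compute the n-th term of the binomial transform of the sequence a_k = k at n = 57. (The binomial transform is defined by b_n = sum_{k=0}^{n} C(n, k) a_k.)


With a_k = k, b_n = sum_{k=0}^{n} C(n, k) k. Using k * C(n, k) = n * C(n-1, k-1) gives b_n = n * sum_{k>=1} C(n-1, k-1) = n * 2^(n-1).
For n = 57: 57 * 2^56 = 57 * 72057594037927936 = 4107282860161892352.

4107282860161892352


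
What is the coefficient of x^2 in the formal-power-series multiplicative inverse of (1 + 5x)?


The inverse is 1/(1 + 5x). Apply the geometric identity 1/(1 - y) = sum_{k>=0} y^k with y = -5x:
1/(1 + 5x) = sum_{k>=0} (-5)^k x^k.
So the coefficient of x^2 is (-5)^2 = 25.

25


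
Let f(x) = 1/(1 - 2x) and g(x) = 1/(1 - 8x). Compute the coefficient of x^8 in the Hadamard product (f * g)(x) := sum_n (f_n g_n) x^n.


f has coefficients f_k = 2^k and g has coefficients g_k = 8^k, so the Hadamard product has coefficient (f*g)_k = 2^k * 8^k = 16^k.
For k = 8: 16^8 = 4294967296.

4294967296


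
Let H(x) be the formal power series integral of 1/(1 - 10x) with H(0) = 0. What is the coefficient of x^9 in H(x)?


1/(1 - 10x) = sum_{k>=0} 10^k x^k. Integrating termwise with H(0) = 0:
H(x) = sum_{k>=0} 10^k x^(k+1) / (k+1) = sum_{m>=1} 10^(m-1) x^m / m.
For m = 9: 10^8/9 = 100000000/9 = 100000000/9.

100000000/9


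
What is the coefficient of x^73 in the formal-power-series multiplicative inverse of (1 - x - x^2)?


Let the inverse be f(x) = sum_{k>=0} a_k x^k. From f(x) * (1 - x - x^2) = 1 and matching coefficients:
 x^0: a_0 = 1.
 x^1: a_1 - a_0 = 0, so a_1 = 1.
 x^k (k >= 2): a_k - a_{k-1} - a_{k-2} = 0, i.e. a_k = a_{k-1} + a_{k-2}.
This is the Fibonacci-type recurrence shifted so that a_0 = a_1 = 1.
Iterating: a_0=1, a_1=1, a_2=2, a_3=3, a_4=5, a_5=8, a_6=13, a_7=21, a_8=34, a_9=55, ...
a_73 = 1304969544928657.

1304969544928657


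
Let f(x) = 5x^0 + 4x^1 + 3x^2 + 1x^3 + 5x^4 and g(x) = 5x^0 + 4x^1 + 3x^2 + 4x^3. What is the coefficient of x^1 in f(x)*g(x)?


Cauchy product at x^1:
5*4 + 4*5
= 40

40


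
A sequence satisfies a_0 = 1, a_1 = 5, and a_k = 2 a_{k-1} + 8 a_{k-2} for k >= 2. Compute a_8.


The characteristic equation is t^2 - 2 t - 8 = 0, with roots r_1 = 4 and r_2 = -2 (so c_1 = r_1 + r_2, c_2 = -r_1 r_2 as required).
One can use the closed form a_n = A r_1^n + B r_2^n, but direct iteration is more reliable:
a_0 = 1, a_1 = 5, a_2 = 18, a_3 = 76, a_4 = 296, a_5 = 1200, a_6 = 4768, a_7 = 19136, a_8 = 76416.
So a_8 = 76416.

76416


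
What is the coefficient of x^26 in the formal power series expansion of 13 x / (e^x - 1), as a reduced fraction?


The exponential generating function for Bernoulli numbers is
x / (e^x - 1) = sum_{k>=0} B_k x^k / k!.
So the coefficient of x^26 in 13 x / (e^x - 1) is 13 B_26 / 26!.
Computing: B_26 = 8553103/6, 26! = 403291461126605635584000000, giving
13 * 8553103/6 / 403291461126605635584000000 = 657931/14318040039997833216000000.

657931/14318040039997833216000000


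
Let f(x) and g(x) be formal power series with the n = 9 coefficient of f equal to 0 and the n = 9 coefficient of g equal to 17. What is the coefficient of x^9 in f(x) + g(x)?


Addition of formal power series is termwise.
The coefficient of x^9 in f + g = 0 + 17
= 17

17


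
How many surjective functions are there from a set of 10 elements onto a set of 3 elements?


By inclusion-exclusion on which target elements are missed, the number of surjections from an n-set onto a k-set is
surj(n, k) = sum_{j=0}^{k} (-1)^j C(k, j) (k - j)^n.
Equivalently surj(n, k) = k! * S(n, k), where S(n, k) is the Stirling number of the second kind.
For n = 10, k = 3:
S(10, 3) = 9330, so
surj = 3! * 9330 = 6 * 9330 = 55980.

55980


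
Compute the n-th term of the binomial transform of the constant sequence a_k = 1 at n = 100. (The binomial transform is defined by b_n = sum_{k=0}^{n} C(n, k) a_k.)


With a_k = 1 for all k, b_n = sum_{k=0}^{n} C(n, k) = 2^n by the binomial theorem.
For n = 100: 2^100 = 1267650600228229401496703205376.

1267650600228229401496703205376


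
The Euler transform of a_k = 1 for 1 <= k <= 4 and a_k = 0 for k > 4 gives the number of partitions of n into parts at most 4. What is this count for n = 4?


Partitions of 4 into parts at most 4:
Using generating function (1-x)^(-1)(1-x^2)^(-1)...(1-x^4)^(-1),
the coefficient of x^4 = 5

5


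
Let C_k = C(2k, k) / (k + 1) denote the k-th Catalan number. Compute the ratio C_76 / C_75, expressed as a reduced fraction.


Using C_k = (2k)! / (k! (k+1)!), the ratio C_{k+1}/C_k simplifies to
C_{k+1}/C_k = [(2k+2)! / ((k+1)! (k+2)!)] * [k! (k+1)! / (2k)!]
 = (2k+2)(2k+1) / ((k+1)(k+2)) = 2(2k+1) / (k+2).
For k = 75: 2(2*75 + 1) / (75 + 2) = 302/77 = 302/77.

302/77


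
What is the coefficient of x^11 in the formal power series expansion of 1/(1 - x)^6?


The expansion 1/(1 - x)^r = sum_{k>=0} C(k + r - 1, r - 1) x^k follows from the multiset / negative-binomial theorem (or from repeated differentiation of the geometric series).
For r = 6 and k = 11:
C(16, 5) = 20922789888000 / (120 * 39916800) = 4368.

4368


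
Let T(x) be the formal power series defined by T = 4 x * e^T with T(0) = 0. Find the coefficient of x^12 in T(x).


Apply the Lagrange inversion formula: if T = 4 x * phi(T) with phi(t) = e^t, then
[x^n] T = 4^n * (1/n) [t^(n-1)] phi(t)^n = 4^n * (1/n) [t^(n-1)] e^(n t) = 4^n * (1/n) * n^(n-1) / (n-1)! = 4^n * n^(n-1) / n!.
When c = 1 this is the Cayley count of rooted labeled trees on n vertices, divided by n!.
For n = 12: 4^12 * 12^11 / 12! = 16777216 * 743008370688/479001600 = 50096498540544/1925.

50096498540544/1925


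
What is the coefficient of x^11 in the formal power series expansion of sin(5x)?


The Maclaurin series is sin(t) = sum_{k>=0} (-1)^k t^(2k+1) / (2k+1)!, so substituting t = 5x, only odd powers of x are nonzero, with coefficient of x^(2k+1) equal to (-1)^k 5^(2k+1) / (2k+1)!.
Write 11 = 2*5 + 1, giving the coefficient (-1)^5 * 5^11 / 11! = -48828125/39916800 = -1953125/1596672.

-1953125/1596672


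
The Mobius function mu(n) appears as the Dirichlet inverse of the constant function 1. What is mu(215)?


215 = 5 * 43 (all distinct primes).
mu(215) = (-1)^2 = 1

1


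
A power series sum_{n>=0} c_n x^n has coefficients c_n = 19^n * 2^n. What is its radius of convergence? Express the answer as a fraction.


By the root test (Cauchy-Hadamard), the radius is R = 1 / limsup_n |c_n|^(1/n).
Here |c_n|^(1/n) = (19^n * 2^n)^(1/n) = 19 * 2 = 38 for all n.
So R = 1/38 = 1/38.

1/38


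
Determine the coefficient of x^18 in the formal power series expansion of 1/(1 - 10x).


The geometric series identity gives 1/(1 - c x) = sum_{k>=0} c^k x^k, so the coefficient of x^k is c^k.
Here c = 10 and k = 18.
Computing: 10^18 = 1000000000000000000

1000000000000000000


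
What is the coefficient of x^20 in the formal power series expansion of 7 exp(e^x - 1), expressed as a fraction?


exp(e^x - 1) is the exponential generating function for the Bell numbers Bell_k: exp(e^x - 1) = sum_{k>=0} Bell_k x^k / k!.
So the coefficient of x^20 in 7 exp(e^x - 1) is 7 Bell_20 / 20!.
Computing: Bell_20 = 51724158235372 and 20! = 2432902008176640000, giving
7 * 51724158235372/2432902008176640000 = 1847291365549/12412765347840000.

1847291365549/12412765347840000


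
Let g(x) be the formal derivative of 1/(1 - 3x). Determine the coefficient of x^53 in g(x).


Differentiate termwise: d/dx sum_{k>=0} 3^k x^k = sum_{k>=1} k 3^k x^(k-1) = sum_{j>=0} (j+1) 3^(j+1) x^j.
Equivalently, d/dx [1/(1 - 3x)] = 3/(1 - 3x)^2.
For j = 53: 54 * 3^54 = 54 * 58149737003040059690390169 = 3140085798164163223281069126.

3140085798164163223281069126


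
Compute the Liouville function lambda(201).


The Liouville function is lambda(k) = (-1)^Omega(k), where Omega(k) counts the prime factors of k with multiplicity.
Factoring: 201 = 3 * 67, so Omega(201) = 2.
lambda(201) = (-1)^2 = 1.

1


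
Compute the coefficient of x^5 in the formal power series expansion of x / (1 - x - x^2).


Let f(x) = sum_{k>=0} a_k x^k. Multiplying f(x) * (1 - x - x^2) = x and matching coefficients gives a_0 = 0, a_1 = 1, and a_k = a_{k-1} + a_{k-2} for k >= 2. These are the Fibonacci numbers F_k.
Iterating from F_0 = 0, F_1 = 1:
F_0=0, F_1=1, F_2=1, F_3=2, F_4=3, F_5=5
F_5 = 5.

5


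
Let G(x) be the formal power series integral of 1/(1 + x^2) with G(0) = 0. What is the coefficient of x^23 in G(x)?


1/(1 + x^2) = sum_{j>=0} (-1)^j x^(2j). Integrating termwise with G(0) = 0:
G(x) = sum_{j>=0} (-1)^j x^(2j+1) / (2j+1) = arctan(x).
Only odd powers are nonzero. For x^23 write 23 = 2*11 + 1, giving
(-1)^11 / 23 = -1/23 = -1/23.

-1/23


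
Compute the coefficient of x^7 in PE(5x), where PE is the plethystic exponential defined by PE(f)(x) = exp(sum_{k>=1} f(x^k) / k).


With f(x) = 5x, the exponent is sum_{k>=1} 5 x^k / k = 5 * (-ln(1 - x)). Exponentiating:
PE(5x) = exp(-5 ln(1 - x)) = 1/(1 - x)^5.
By the negative binomial expansion, [x^n] 1/(1 - x)^5 = C(n + 4, 4).
For n = 7: C(11, 4) = 330.

330


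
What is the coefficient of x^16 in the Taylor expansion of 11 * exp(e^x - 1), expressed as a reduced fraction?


exp(e^x - 1) = sum_{k>=0} Bell_k x^k / k!, where Bell_k is the k-th Bell number.
So the coefficient of x^16 is 11 * Bell_16 / 16!.
Computing: Bell_16 = 10480142147 and 16! = 20922789888000, giving
11 * 10480142147/20922789888000 = 10480142147/1902071808000.

10480142147/1902071808000


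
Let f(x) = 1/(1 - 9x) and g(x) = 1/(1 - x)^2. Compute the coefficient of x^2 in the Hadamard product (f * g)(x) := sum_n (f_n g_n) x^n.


f has coefficients f_k = 9^k. For g = 1/(1 - x)^2 the coefficient is g_k = C(k + 1, 1) = k + 1. The Hadamard coefficient is (f * g)_k = 9^k * (k + 1).
For k = 2: 9^2 * 3 = 81 * 3 = 243.

243


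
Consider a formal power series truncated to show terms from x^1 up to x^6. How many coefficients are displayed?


From x^1 to x^6 inclusive, the count is 6 - 1 + 1 = 6.

6


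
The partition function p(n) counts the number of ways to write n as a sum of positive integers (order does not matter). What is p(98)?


Using the generating function prod_{k>=1} 1/(1-x^k), we compute p(98).
By dynamic programming over parts 1 through 98:
p(98) = 150198136

150198136


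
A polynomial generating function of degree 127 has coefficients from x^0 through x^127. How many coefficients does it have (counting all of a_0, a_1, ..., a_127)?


A polynomial of degree 127 takes the form a_0 + a_1 x + ... + a_127 x^127.
The number of coefficients is 127 + 1 = 128.

128


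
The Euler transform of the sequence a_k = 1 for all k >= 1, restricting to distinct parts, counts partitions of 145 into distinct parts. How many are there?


Partitions of 145 into distinct parts can be computed via generating function.
Product (1+x)(1+x^2)(1+x^3)...
The coefficient of x^145 = 13699699

13699699


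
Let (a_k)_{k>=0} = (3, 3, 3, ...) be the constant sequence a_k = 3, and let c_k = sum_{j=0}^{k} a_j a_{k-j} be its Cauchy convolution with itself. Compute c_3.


Since a_j = 3 for all j >= 0, the convolution sum becomes
c_k = sum_{j=0}^{k} 3 * 3 = 9 * (k + 1).
Equivalently, the generating function of (a_k) is 3/(1 - x) and its square is 9/(1 - x)^2 = sum_{k>=0} 9(k + 1) x^k.
For k = 3: 9 * 4 = 36.

36


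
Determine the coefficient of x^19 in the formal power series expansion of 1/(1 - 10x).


The geometric series identity gives 1/(1 - c x) = sum_{k>=0} c^k x^k, so the coefficient of x^k is c^k.
Here c = 10 and k = 19.
Computing: 10^19 = 10000000000000000000

10000000000000000000


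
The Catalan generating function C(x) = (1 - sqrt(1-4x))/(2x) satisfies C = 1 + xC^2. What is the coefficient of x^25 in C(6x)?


Substituting x -> 6x scales the n-th coefficient by 6^n, so [x^25] C(6x) = 6^25 * C_25.
C_25 = C(2*25, 25)/(26) = 126410606437752/26 = 4861946401452.
So 6^25 * 4861946401452 = 28430288029929701376 * 4861946401452 = 138226536579360582077576172797952.

138226536579360582077576172797952


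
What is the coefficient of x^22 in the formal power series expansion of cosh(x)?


The Maclaurin series is cosh(t) = sum_{m>=0} t^(2m) / (2m)!, so substituting t = x, only even powers of x are nonzero, with coefficient of x^(2m) equal to 1 / (2m)!.
For x^22 the coefficient is 1/22! = 1/1124000727777607680000 = 1/1124000727777607680000.

1/1124000727777607680000


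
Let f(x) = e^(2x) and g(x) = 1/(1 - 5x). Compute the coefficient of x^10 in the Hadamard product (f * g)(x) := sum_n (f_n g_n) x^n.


Expanding: f_k = 2^k/k! (from e^(2x)) and g_k = 5^k (from 1/(1 - 5x)). So the Hadamard coefficient (f * g)_k = 2^k 5^k / k! = (10)^k / k!.
For k = 10: 10^10/10! = 10000000000/3628800 = 1562500/567.

1562500/567


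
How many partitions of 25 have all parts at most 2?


Using the generating function (1-x)^(-1)(1-x^2)^(-1),
the coefficient of x^25 counts these restricted partitions.
Result = 13

13


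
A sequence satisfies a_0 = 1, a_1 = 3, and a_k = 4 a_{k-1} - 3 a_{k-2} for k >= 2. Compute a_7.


The characteristic equation is t^2 - 4 t + 3 = 0, with roots r_1 = 3 and r_2 = 1 (so c_1 = r_1 + r_2, c_2 = -r_1 r_2 as required).
One can use the closed form a_n = A r_1^n + B r_2^n, but direct iteration is more reliable:
a_0 = 1, a_1 = 3, a_2 = 9, a_3 = 27, a_4 = 81, a_5 = 243, a_6 = 729, a_7 = 2187.
So a_7 = 2187.

2187


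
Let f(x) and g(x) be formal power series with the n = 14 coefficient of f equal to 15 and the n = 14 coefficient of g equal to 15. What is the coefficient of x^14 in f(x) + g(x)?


Addition of formal power series is termwise.
The coefficient of x^14 in f + g = 15 + 15
= 30

30


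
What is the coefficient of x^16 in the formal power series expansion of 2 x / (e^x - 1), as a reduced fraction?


The exponential generating function for Bernoulli numbers is
x / (e^x - 1) = sum_{k>=0} B_k x^k / k!.
So the coefficient of x^16 in 2 x / (e^x - 1) is 2 B_16 / 16!.
Computing: B_16 = -3617/510, 16! = 20922789888000, giving
2 * -3617/510 / 20922789888000 = -3617/5335311421440000.

-3617/5335311421440000


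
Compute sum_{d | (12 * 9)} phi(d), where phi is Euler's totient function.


First, 12 * 9 = 108. One classical identity is sum_{d | n} phi(d) = n (each k in [1, n] has a unique gcd with n, and among the k's with gcd(k, n) = n/d there are phi(d) of them). So the sum equals 108. We also verify directly:
Divisors of 108: 1, 2, 3, 4, 6, 9, 12, 18, 27, 36, 54, 108.
phi values: 1, 1, 2, 2, 2, 6, 4, 6, 18, 12, 18, 36.
Sum = 108.

108


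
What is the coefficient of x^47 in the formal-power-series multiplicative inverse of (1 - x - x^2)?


Let the inverse be f(x) = sum_{k>=0} a_k x^k. From f(x) * (1 - x - x^2) = 1 and matching coefficients:
 x^0: a_0 = 1.
 x^1: a_1 - a_0 = 0, so a_1 = 1.
 x^k (k >= 2): a_k - a_{k-1} - a_{k-2} = 0, i.e. a_k = a_{k-1} + a_{k-2}.
This is the Fibonacci-type recurrence shifted so that a_0 = a_1 = 1.
Iterating: a_0=1, a_1=1, a_2=2, a_3=3, a_4=5, a_5=8, a_6=13, a_7=21, a_8=34, a_9=55, ...
a_47 = 4807526976.

4807526976


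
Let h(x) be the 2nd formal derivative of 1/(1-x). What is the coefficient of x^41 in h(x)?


Differentiating 2 times: d^2/dx^2 [1/(1-x)] = 2!/(1-x)^3.
The expansion 1/(1-x)^3 = sum_{k>=0} C(k+2, 2) x^k, so the coefficient of x^n in 2!/(1-x)^3 is 2! * C(n+2, 2).
For n = 41: 2 * C(43, 2) = 2 * 903 = 1806

1806


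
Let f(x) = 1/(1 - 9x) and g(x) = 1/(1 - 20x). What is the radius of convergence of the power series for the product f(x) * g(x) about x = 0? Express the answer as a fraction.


The radius of 1/(1 - 9x) is 1/9 (nearest singularity at x = 1/9), and the radius of 1/(1 - 20x) is 1/20.
The product f(x)*g(x) = 1/((1 - 9x)(1 - 20x)) has singularities at both 1/9 and 1/20, so its radius of convergence is the distance to the nearest one:
min(1/9, 1/20) = 1/20.

1/20


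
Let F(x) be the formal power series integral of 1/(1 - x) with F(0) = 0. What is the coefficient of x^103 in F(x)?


1/(1 - x) = sum_{k>=0} x^k. Integrating termwise and using F(0) = 0 gives
F(x) = sum_{k>=0} x^(k+1) / (k+1) = sum_{m>=1} x^m / m = -ln(1 - x).
So the coefficient of x^103 is 1/103 = 1/103.

1/103


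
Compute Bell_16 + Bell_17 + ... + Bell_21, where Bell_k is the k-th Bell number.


Recall Bell_k counts set partitions of a k-set (with Bell_0 = 1 by convention).
Bell_16 through Bell_21: 10480142147, 82864869804, 682076806159, 5832742205057, 51724158235372, 474869816156751
Sum = 10480142147 + 82864869804 + 682076806159 + 5832742205057 + 51724158235372 + 474869816156751 = 533202138415290.

533202138415290


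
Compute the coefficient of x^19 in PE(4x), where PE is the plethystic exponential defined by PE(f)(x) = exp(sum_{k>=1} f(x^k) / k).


With f(x) = 4x, the exponent is sum_{k>=1} 4 x^k / k = 4 * (-ln(1 - x)). Exponentiating:
PE(4x) = exp(-4 ln(1 - x)) = 1/(1 - x)^4.
By the negative binomial expansion, [x^n] 1/(1 - x)^4 = C(n + 3, 3).
For n = 19: C(22, 3) = 1540.

1540


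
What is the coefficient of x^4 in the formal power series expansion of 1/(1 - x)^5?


The expansion 1/(1 - x)^r = sum_{k>=0} C(k + r - 1, r - 1) x^k follows from the multiset / negative-binomial theorem (or from repeated differentiation of the geometric series).
For r = 5 and k = 4:
C(8, 4) = 40320 / (24 * 24) = 70.

70


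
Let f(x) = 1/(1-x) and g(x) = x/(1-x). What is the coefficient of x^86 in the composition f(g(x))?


First simplify the composition: f(g(x)) = 1/(1 - x/(1-x)) = (1-x)/((1-x) - x) = (1-x)/(1-2x).
Now extract the coefficient. Write (1-x)/(1-2x) = 1/(1-2x) - x/(1-2x).
The coefficient of x^n in 1/(1-2x) is 2^n, and in x/(1-2x) is 2^(n-1) (for n >= 1).
So the coefficient of x^86 is 2^86 - 2^85 = 77371252455336267181195264 - 38685626227668133590597632 = 38685626227668133590597632.

38685626227668133590597632


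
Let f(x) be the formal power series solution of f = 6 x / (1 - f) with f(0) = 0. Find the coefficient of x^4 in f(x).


Apply Lagrange inversion: f = 6 x * phi(f) with phi(t) = 1/(1 - t), so
[x^n] f = 6^n * (1/n) [t^(n-1)] phi(t)^n = 6^n * (1/n) [t^(n-1)] (1 - t)^(-n) = 6^n * (1/n) C(2n - 2, n - 1) = 6^n * C_{n-1}.
For n = 4: C_3 = C(6, 3) / 4 = 20/4 = 5.
With the 6^4 = 1296 factor, the coefficient is 1296 * 5 = 6480.

6480


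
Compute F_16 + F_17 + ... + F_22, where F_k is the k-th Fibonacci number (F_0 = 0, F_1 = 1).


Use the identity sum_{k=0}^{N} F_k = F_{N+2} - 1 (which follows from F_{k+2} - F_{k+1} = F_k). Then
sum_{k=16}^{22} F_k = (F_{24} - 1) - (F_{17} - 1) = F_{24} - F_{17}.
Computing: F_{24} = 46368, F_{17} = 1597, so
Sum = 46368 - 1597 = 44771.

44771
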